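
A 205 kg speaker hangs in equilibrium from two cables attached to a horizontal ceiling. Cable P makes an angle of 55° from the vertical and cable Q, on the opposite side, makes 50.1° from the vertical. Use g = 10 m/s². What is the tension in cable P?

T_P ≈ 1630 N

Angles from the horizontal: cable P is 90° − 55° = 35°, cable Q is 90° − 50.1° = 39.9°.
Weight W = 205 × 10 = 2050 N acts straight down.
Horizontal: T_P cos 35° = T_Q cos 39.9°  →  T_Q = 1.068 T_P.
Vertical: T_P sin 35° + T_Q sin 39.9° = 2050.
Substituting the horizontal relation into the vertical equation gives 1.258 T_P = 2050, so T_P = 1629 N.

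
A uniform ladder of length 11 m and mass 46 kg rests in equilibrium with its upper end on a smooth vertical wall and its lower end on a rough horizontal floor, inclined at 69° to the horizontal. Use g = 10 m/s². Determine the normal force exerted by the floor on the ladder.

ΣF_y = 0: N_floor = 46×10 = 460 N.

N_floor ≈ 460 N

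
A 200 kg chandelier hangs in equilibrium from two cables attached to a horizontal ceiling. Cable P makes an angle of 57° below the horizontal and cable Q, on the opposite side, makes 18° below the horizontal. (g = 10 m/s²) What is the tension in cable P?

T_P ≈ 1970 N

Weight W = 200 × 10 = 2000 N acts straight down.
Horizontal: T_P cos 57° = T_Q cos 18°  →  T_Q = 0.5727 T_P.
Vertical: T_P sin 57° + T_Q sin 18° = 2000.
Substituting the horizontal relation into the vertical equation gives 1.016 T_P = 2000, so T_P = 1969 N.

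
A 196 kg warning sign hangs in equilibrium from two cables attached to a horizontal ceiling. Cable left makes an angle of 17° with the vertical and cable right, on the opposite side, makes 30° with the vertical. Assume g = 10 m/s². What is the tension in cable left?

T_left ≈ 1340 N

Angles from the horizontal: cable left is 90° − 17° = 73°, cable right is 90° − 30° = 60°.
Weight W = 196 × 10 = 1960 N acts straight down.
Horizontal: T_left cos 73° = T_right cos 60°  →  T_right = 0.5847 T_left.
Vertical: T_left sin 73° + T_right sin 60° = 1960.
Substituting the horizontal relation into the vertical equation gives 1.463 T_left = 1960, so T_left = 1340 N.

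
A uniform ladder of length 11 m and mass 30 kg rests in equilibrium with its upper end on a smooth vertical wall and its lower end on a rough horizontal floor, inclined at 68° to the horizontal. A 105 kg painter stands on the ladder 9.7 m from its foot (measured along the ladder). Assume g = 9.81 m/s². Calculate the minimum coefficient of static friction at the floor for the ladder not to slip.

ΣF_y = 0: N_floor = 30×9.81 + 105×9.81 = 1324.3 N.
Torques about the foot: N_wall · 11 sin 68° = 30×9.81×5.5 cos 68° + 105×9.81×9.7 cos 68° → N_wall = 426.44 N.
ΣF_x = 0: f_floor = N_wall = 426.44 N.
μ_min = f_floor / N_floor = 426.44 / 1324.3 = 0.322.

μ_min ≈ 0.322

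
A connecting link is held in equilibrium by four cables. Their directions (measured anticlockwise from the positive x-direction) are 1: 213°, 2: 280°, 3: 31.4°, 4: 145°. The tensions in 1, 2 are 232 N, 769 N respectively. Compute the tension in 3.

T_3 ≈ 828 N

Resolve: ΣF_x = 232 cos 213° + 769 cos 280° + T_3 cos 31.4° + T_4 cos 145° = 0.
        ΣF_y = 232 sin 213° + 769 sin 280° + T_3 sin 31.4° + T_4 sin 145° = 0.
The known terms sum to (-61.04, -883.7) N, so 0.8536 T_3 − 0.8192 T_4 = 61.04 and 0.5210 T_3 + 0.5736 T_4 = 883.7.
Solving simultaneously: T_3 = 828.1 N, T_4 = 788.4 N.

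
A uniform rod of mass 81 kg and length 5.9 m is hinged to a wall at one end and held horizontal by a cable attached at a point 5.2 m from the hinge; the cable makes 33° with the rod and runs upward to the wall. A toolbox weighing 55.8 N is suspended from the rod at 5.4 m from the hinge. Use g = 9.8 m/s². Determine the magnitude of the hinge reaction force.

Take torques about the hinge: T sin 33° · 5.2 = 81×9.8×2.95 + 55.8×5.4 = 2643 N·m.
So T = 2643 / (0.5446 × 5.2) = 933.23 N.
ΣF_x = 0: H_x = T cos 33° = 782.67 N.
ΣF_y = 0: H_y = (81×9.8 + 55.8) − T sin 33° = 849.6 − 508.28 = 341.32 N.
|H| = √(H_x² + H_y²) = √((782.67)² + (341.32)²) = 853.86 N.

|H| ≈ 854 N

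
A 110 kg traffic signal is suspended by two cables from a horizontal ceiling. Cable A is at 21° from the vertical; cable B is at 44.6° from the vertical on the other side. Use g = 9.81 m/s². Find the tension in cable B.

T_B ≈ 425 N

Angles from the horizontal: cable A is 90° − 21° = 69°, cable B is 90° − 44.6° = 45.4°.
Weight W = 110 × 9.81 = 1079 N acts straight down.
Horizontal: T_A cos 69° = T_B cos 45.4°  →  T_A = 1.959 T_B.
Vertical: T_A sin 69° + T_B sin 45.4° = 1079.
Substituting the horizontal relation into the vertical equation gives 2.541 T_B = 1079, so T_B = 424.6 N.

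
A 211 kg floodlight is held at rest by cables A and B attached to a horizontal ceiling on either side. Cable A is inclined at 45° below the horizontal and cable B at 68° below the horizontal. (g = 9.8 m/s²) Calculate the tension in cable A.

T_A ≈ 842 N

Weight W = 211 × 9.8 = 2068 N acts straight down.
Horizontal: T_A cos 45° = T_B cos 68°  →  T_B = 1.888 T_A.
Vertical: T_A sin 45° + T_B sin 68° = 2068.
Substituting the horizontal relation into the vertical equation gives 2.457 T_A = 2068, so T_A = 841.5 N.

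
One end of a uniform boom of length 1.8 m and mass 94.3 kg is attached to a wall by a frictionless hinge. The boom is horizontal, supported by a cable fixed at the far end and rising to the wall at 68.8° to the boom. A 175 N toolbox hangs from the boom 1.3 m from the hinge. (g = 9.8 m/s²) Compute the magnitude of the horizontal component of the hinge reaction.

Take torques about the hinge: T sin 68.8° · 1.8 = 94.3×9.8×0.9 + 175×1.3 = 1059.2 N·m.
So T = 1059.2 / (0.9323 × 1.8) = 631.17 N.
ΣF_x = 0: H_x = T cos 68.8° = 228.25 N.

H_x ≈ 228 N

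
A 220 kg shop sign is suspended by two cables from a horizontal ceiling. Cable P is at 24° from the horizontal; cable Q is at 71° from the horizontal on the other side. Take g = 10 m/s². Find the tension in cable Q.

T_Q ≈ 2020 N

Weight W = 220 × 10 = 2200 N acts straight down.
Horizontal: T_P cos 24° = T_Q cos 71°  →  T_P = 0.3564 T_Q.
Vertical: T_P sin 24° + T_Q sin 71° = 2200.
Substituting the horizontal relation into the vertical equation gives 1.09 T_Q = 2200, so T_Q = 2017 N.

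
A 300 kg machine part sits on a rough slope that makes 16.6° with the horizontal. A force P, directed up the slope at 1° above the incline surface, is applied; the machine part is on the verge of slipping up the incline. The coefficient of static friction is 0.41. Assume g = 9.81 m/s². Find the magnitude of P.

On the verge of sliding up the incline, friction equals μN and acts down the slope.
Perpendicular: N + P sin 1° = W cos 16.6° = 2820 N.
Along incline: P cos 1° = W sin 16.6° + μN  with W sin 16.6° = 840.8 N.
Solving the pair for P and N: P = 1983 N, N = 2786 N (and f = μN = 1142 N).

P ≈ 1980 N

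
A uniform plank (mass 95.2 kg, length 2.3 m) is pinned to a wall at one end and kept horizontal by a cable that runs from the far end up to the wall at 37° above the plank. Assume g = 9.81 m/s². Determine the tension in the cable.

T ≈ 776 N

Take torques about the hinge: T sin 37° · 2.3 = 95.2×9.81×1.15 = 1074 N·m.
So T = 1074 / (0.6018 × 2.3) = 775.91 N.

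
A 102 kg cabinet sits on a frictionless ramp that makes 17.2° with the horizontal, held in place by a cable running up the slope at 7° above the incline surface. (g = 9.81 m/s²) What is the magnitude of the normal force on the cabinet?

N ≈ 920 N

Take axes along and perpendicular to the incline. Weight components: W sin 17.2° = 295.9 N down-slope, W cos 17.2° = 955.9 N into the surface.
Along incline: T cos 7° = W sin 17.2° → T = 298.1 N.
Perpendicular: N = W cos 17.2° − T sin 7° = 919.5 N.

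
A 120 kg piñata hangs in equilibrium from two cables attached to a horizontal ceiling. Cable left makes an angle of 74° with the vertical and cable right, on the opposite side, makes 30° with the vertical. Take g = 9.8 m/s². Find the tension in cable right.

T_right ≈ 1170 N

Angles from the horizontal: cable left is 90° − 74° = 16°, cable right is 90° − 30° = 60°.
Weight W = 120 × 9.8 = 1176 N acts straight down.
Horizontal: T_left cos 16° = T_right cos 60°  →  T_left = 0.5201 T_right.
Vertical: T_left sin 16° + T_right sin 60° = 1176.
Substituting the horizontal relation into the vertical equation gives 1.009 T_right = 1176, so T_right = 1165 N.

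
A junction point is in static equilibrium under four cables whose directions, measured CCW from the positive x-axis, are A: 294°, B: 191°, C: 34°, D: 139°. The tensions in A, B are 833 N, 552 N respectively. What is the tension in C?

Resolve: ΣF_x = 833 cos 294° + 552 cos 191° + T_C cos 34° + T_D cos 139° = 0.
        ΣF_y = 833 sin 294° + 552 sin 191° + T_C sin 34° + T_D sin 139° = 0.
The known terms sum to (-203, -866.3) N, so 0.8290 T_C − 0.7547 T_D = 203 and 0.5592 T_C + 0.6561 T_D = 866.3.
Solving simultaneously: T_C = 814.8 N, T_D = 626 N.

T_C ≈ 815 N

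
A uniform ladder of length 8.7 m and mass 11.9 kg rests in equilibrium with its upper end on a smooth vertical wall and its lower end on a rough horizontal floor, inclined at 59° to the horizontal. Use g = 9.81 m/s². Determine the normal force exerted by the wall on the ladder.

Torques about the foot: N_wall · 8.7 sin 59° = 11.9×9.81×4.35 cos 59° → N_wall = 35.072 N.

N_wall ≈ 35.1 N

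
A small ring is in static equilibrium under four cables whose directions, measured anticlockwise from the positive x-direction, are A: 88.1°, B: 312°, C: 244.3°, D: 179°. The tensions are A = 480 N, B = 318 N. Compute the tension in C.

Resolve: ΣF_x = 480 cos 88.1° + 318 cos 312° + T_C cos 244.3° + T_D cos 179° = 0.
        ΣF_y = 480 sin 88.1° + 318 sin 312° + T_C sin 244.3° + T_D sin 179° = 0.
The known terms sum to (228.7, 243.4) N, so -0.4337 T_C − 0.9998 T_D = -228.7 and -0.9011 T_C + 0.0175 T_D = -243.4.
Solving simultaneously: T_C = 272.3 N, T_D = 110.6 N.

T_C ≈ 272 N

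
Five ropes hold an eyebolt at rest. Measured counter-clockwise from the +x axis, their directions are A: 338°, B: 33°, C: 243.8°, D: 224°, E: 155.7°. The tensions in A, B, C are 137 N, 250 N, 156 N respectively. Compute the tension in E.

T_E ≈ 243 N

Resolve: ΣF_x = 137 cos 338° + 250 cos 33° + 156 cos 243.8° + T_D cos 224° + T_E cos 155.7° = 0.
        ΣF_y = 137 sin 338° + 250 sin 33° + 156 sin 243.8° + T_D sin 224° + T_E sin 155.7° = 0.
The known terms sum to (267.8, -55.13) N, so -0.7193 T_D − 0.9114 T_E = -267.8 and -0.6947 T_D + 0.4115 T_E = 55.13.
Solving simultaneously: T_D = 64.53 N, T_E = 242.9 N.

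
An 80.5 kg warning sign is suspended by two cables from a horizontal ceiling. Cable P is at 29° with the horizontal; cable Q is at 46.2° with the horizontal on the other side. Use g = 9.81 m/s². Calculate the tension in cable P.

Weight W = 80.5 × 9.81 = 789.7 N acts straight down.
Horizontal: T_P cos 29° = T_Q cos 46.2°  →  T_Q = 1.264 T_P.
Vertical: T_P sin 29° + T_Q sin 46.2° = 789.7.
Substituting the horizontal relation into the vertical equation gives 1.397 T_P = 789.7, so T_P = 565.3 N.

T_P ≈ 565 N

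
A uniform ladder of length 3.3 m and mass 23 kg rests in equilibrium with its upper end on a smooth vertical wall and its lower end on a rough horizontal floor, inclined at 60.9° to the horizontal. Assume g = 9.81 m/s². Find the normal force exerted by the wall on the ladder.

N_wall ≈ 62.8 N

Torques about the foot: N_wall · 3.3 sin 60.9° = 23×9.81×1.65 cos 60.9° → N_wall = 62.792 N.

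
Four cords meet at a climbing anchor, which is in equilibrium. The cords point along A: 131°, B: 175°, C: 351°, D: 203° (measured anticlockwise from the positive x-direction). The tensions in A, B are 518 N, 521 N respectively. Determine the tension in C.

Resolve: ΣF_x = 518 cos 131° + 521 cos 175° + T_C cos 351° + T_D cos 203° = 0.
        ΣF_y = 518 sin 131° + 521 sin 175° + T_C sin 351° + T_D sin 203° = 0.
The known terms sum to (-858.9, 436.3) N, so 0.9877 T_C − 0.9205 T_D = 858.9 and -0.1564 T_C − 0.3907 T_D = -436.3.
Solving simultaneously: T_C = 1391 N, T_D = 559.7 N.

T_C ≈ 1390 N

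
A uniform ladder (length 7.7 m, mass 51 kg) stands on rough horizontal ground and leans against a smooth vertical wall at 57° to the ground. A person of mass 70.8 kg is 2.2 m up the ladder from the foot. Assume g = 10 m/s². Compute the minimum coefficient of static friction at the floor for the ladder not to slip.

ΣF_y = 0: N_floor = 51×10 + 70.8×10 = 1218 N.
Torques about the foot: N_wall · 7.7 sin 57° = 51×10×3.85 cos 57° + 70.8×10×2.2 cos 57° → N_wall = 296.96 N.
ΣF_x = 0: f_floor = N_wall = 296.96 N.
μ_min = f_floor / N_floor = 296.96 / 1218 = 0.2438.

μ_min ≈ 0.244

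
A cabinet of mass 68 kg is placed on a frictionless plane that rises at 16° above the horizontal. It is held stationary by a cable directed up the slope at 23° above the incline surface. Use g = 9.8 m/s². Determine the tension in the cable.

T ≈ 200 N

Take axes along and perpendicular to the incline. Weight components: W sin 16° = 183.7 N down-slope, W cos 16° = 640.6 N into the surface.
Along incline: T cos 23° = W sin 16° → T = 199.5 N.
Perpendicular: N = W cos 16° − T sin 23° = 562.6 N.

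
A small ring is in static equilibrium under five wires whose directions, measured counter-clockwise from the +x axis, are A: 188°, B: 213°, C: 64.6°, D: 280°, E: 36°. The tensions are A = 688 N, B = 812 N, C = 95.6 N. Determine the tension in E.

T_E ≈ 1540 N

Resolve: ΣF_x = 688 cos 188° + 812 cos 213° + 95.6 cos 64.6° + T_D cos 280° + T_E cos 36° = 0.
        ΣF_y = 688 sin 188° + 812 sin 213° + 95.6 sin 64.6° + T_D sin 280° + T_E sin 36° = 0.
The known terms sum to (-1321, -451.6) N, so 0.1736 T_D + 0.8090 T_E = 1321 and -0.9848 T_D + 0.5878 T_E = 451.6.
Solving simultaneously: T_D = 457.6 N, T_E = 1535 N.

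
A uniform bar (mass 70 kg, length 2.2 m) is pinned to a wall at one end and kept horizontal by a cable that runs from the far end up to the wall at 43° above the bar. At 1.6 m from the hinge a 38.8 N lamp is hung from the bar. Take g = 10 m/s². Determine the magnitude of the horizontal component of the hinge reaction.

Take torques about the hinge: T sin 43° · 2.2 = 70×10×1.1 + 38.8×1.6 = 832.08 N·m.
So T = 832.08 / (0.6820 × 2.2) = 554.57 N.
ΣF_x = 0: H_x = T cos 43° = 405.59 N.

H_x ≈ 406 N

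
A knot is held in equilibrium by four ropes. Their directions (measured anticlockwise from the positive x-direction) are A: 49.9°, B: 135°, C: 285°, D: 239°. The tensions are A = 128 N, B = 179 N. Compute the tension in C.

T_C ≈ 213 N

Resolve: ΣF_x = 128 cos 49.9° + 179 cos 135° + T_C cos 285° + T_D cos 239° = 0.
        ΣF_y = 128 sin 49.9° + 179 sin 135° + T_C sin 285° + T_D sin 239° = 0.
The known terms sum to (-44.12, 224.5) N, so 0.2588 T_C − 0.5150 T_D = 44.12 and -0.9659 T_C − 0.8572 T_D = -224.5.
Solving simultaneously: T_C = 213.3 N, T_D = 21.52 N.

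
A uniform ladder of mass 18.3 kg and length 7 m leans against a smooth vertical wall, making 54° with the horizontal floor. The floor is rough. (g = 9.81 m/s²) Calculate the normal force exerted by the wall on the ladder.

Torques about the foot: N_wall · 7 sin 54° = 18.3×9.81×3.5 cos 54° → N_wall = 65.216 N.

N_wall ≈ 65.2 N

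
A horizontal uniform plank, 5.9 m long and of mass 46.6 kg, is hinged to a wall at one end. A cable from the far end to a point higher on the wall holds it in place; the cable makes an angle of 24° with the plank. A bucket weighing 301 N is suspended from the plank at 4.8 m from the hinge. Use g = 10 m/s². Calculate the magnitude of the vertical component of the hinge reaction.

|H_y| ≈ 289 N

Take torques about the hinge: T sin 24° · 5.9 = 46.6×10×2.95 + 301×4.8 = 2819.5 N·m.
So T = 2819.5 / (0.4067 × 5.9) = 1174.9 N.
ΣF_y = 0: H_y = (46.6×10 + 301) − T sin 24° = 767 − 477.88 = 289.12 N.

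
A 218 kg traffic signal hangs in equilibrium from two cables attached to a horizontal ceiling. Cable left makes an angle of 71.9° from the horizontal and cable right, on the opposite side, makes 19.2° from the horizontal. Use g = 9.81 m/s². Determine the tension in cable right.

Weight W = 218 × 9.81 = 2139 N acts straight down.
Horizontal: T_left cos 71.9° = T_right cos 19.2°  →  T_left = 3.04 T_right.
Vertical: T_left sin 71.9° + T_right sin 19.2° = 2139.
Substituting the horizontal relation into the vertical equation gives 3.218 T_right = 2139, so T_right = 664.5 N.

T_right ≈ 665 N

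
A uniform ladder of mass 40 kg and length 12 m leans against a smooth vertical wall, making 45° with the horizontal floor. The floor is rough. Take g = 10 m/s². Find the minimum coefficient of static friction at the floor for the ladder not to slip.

μ_min ≈ 0.500

ΣF_y = 0: N_floor = 40×10 = 400 N.
Torques about the foot: N_wall · 12 sin 45° = 40×10×6 cos 45° → N_wall = 200 N.
ΣF_x = 0: f_floor = N_wall = 200 N.
μ_min = f_floor / N_floor = 200 / 400 = 0.5.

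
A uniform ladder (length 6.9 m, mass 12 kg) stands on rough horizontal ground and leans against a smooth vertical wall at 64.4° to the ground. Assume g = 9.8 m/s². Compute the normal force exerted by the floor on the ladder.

N_floor ≈ 118 N

ΣF_y = 0: N_floor = 12×9.8 = 117.6 N.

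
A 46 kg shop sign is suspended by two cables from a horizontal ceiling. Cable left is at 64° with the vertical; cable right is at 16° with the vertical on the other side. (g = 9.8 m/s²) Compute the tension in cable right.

T_right ≈ 411 N

Angles from the horizontal: cable left is 90° − 64° = 26°, cable right is 90° − 16° = 74°.
Weight W = 46 × 9.8 = 450.8 N acts straight down.
Horizontal: T_left cos 26° = T_right cos 74°  →  T_left = 0.3067 T_right.
Vertical: T_left sin 26° + T_right sin 74° = 450.8.
Substituting the horizontal relation into the vertical equation gives 1.096 T_right = 450.8, so T_right = 411.4 N.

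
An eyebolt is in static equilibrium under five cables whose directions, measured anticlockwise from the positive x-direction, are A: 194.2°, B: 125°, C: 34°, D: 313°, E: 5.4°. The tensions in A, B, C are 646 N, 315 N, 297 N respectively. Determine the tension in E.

Resolve: ΣF_x = 646 cos 194.2° + 315 cos 125° + 297 cos 34° + T_D cos 313° + T_E cos 5.4° = 0.
        ΣF_y = 646 sin 194.2° + 315 sin 125° + 297 sin 34° + T_D sin 313° + T_E sin 5.4° = 0.
The known terms sum to (-560.7, 265.6) N, so 0.6820 T_D + 0.9956 T_E = 560.7 and -0.7314 T_D + 0.0941 T_E = -265.6.
Solving simultaneously: T_D = 400.4 N, T_E = 288.9 N.

T_E ≈ 289 N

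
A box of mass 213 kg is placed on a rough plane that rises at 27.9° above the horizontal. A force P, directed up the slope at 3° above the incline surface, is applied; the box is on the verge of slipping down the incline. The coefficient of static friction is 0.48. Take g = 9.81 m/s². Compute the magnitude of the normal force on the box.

N ≈ 1840 N

On the verge of sliding down the incline, friction equals μN and acts up the slope.
Perpendicular: N + P sin 3° = W cos 27.9° = 1847 N.
Along incline: P cos 3° + μN = W sin 27.9° with W sin 27.9° = 977.8 N.
Solving the pair for P and N: P = 93.85 N, N = 1842 N (and f = μN = 884 N).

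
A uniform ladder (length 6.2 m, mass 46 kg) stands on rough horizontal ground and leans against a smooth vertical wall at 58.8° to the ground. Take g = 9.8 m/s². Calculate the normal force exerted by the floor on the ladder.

ΣF_y = 0: N_floor = 46×9.8 = 450.8 N.

N_floor ≈ 451 N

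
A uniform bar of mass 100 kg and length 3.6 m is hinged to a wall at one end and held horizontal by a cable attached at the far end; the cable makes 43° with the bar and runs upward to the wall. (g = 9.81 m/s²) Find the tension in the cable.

T ≈ 719 N

Take torques about the hinge: T sin 43° · 3.6 = 100×9.81×1.8 = 1765.8 N·m.
So T = 1765.8 / (0.6820 × 3.6) = 719.21 N.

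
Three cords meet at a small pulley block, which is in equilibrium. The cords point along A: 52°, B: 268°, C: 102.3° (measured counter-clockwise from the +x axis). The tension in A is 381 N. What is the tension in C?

T_C ≈ 907 N

Resolve: ΣF_x = 381 cos 52° + T_B cos 268° + T_C cos 102.3° = 0.
        ΣF_y = 381 sin 52° + T_B sin 268° + T_C sin 102.3° = 0.
The known terms sum to (234.6, 300.2) N, so -0.0349 T_B − 0.2130 T_C = -234.6 and -0.9994 T_B + 0.9770 T_C = -300.2.
Solving simultaneously: T_B = 1187 N, T_C = 906.7 N.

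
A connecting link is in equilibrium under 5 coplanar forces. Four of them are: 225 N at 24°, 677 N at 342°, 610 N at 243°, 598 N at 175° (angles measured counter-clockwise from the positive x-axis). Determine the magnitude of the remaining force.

Sum the known components: ΣF_x = -23.25 N, ΣF_y = -609.1 N.
For equilibrium the remaining force must supply (−ΣF_x, −ΣF_y) = (23.25, 609.1) N.
Magnitude = √((23.25)² + (609.1)²) = 609.5 N; direction = atan2(609.1, 23.25) = 87.8°.

F ≈ 610 N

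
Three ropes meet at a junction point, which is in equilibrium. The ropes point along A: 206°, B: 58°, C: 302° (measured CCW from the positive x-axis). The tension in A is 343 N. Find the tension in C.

Resolve: ΣF_x = 343 cos 206° + T_B cos 58° + T_C cos 302° = 0.
        ΣF_y = 343 sin 206° + T_B sin 58° + T_C sin 302° = 0.
The known terms sum to (-308.3, -150.4) N, so 0.5299 T_B + 0.5299 T_C = 308.3 and 0.8480 T_B − 0.8480 T_C = 150.4.
Solving simultaneously: T_B = 379.5 N, T_C = 202.2 N.

T_C ≈ 202 N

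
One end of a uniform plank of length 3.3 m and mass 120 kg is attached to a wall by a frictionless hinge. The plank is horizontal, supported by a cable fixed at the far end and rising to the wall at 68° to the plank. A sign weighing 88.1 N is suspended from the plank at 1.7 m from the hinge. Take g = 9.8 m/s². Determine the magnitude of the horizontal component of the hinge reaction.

Take torques about the hinge: T sin 68° · 3.3 = 120×9.8×1.65 + 88.1×1.7 = 2090.2 N·m.
So T = 2090.2 / (0.9272 × 3.3) = 683.13 N.
ΣF_x = 0: H_x = T cos 68° = 255.9 N.

H_x ≈ 256 N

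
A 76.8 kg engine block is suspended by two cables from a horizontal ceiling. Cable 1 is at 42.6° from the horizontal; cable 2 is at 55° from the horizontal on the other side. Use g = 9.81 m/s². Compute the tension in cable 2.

Weight W = 76.8 × 9.81 = 753.4 N acts straight down.
Horizontal: T_1 cos 42.6° = T_2 cos 55°  →  T_1 = 0.7792 T_2.
Vertical: T_1 sin 42.6° + T_2 sin 55° = 753.4.
Substituting the horizontal relation into the vertical equation gives 1.347 T_2 = 753.4, so T_2 = 559.5 N.

T_2 ≈ 559 N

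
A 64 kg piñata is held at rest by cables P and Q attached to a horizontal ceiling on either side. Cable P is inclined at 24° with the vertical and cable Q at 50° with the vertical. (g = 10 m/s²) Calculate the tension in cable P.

T_P ≈ 510 N

Angles from the horizontal: cable P is 90° − 24° = 66°, cable Q is 90° − 50° = 40°.
Weight W = 64 × 10 = 640 N acts straight down.
Horizontal: T_P cos 66° = T_Q cos 40°  →  T_Q = 0.531 T_P.
Vertical: T_P sin 66° + T_Q sin 40° = 640.
Substituting the horizontal relation into the vertical equation gives 1.255 T_P = 640, so T_P = 510 N.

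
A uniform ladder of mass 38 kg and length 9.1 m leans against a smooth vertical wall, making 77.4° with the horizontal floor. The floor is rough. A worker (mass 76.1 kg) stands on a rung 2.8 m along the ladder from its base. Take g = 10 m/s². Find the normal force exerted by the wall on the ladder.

N_wall ≈ 94.8 N

Torques about the foot: N_wall · 9.1 sin 77.4° = 38×10×4.55 cos 77.4° + 76.1×10×2.8 cos 77.4° → N_wall = 94.81 N.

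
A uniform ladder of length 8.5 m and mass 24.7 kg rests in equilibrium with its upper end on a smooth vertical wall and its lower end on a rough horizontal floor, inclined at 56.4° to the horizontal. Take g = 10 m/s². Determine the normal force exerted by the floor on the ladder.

N_floor ≈ 247 N

ΣF_y = 0: N_floor = 24.7×10 = 247 N.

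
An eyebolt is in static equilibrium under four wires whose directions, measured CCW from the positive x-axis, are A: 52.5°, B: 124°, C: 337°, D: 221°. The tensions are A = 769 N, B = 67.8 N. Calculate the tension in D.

T_D ≈ 869 N

Resolve: ΣF_x = 769 cos 52.5° + 67.8 cos 124° + T_C cos 337° + T_D cos 221° = 0.
        ΣF_y = 769 sin 52.5° + 67.8 sin 124° + T_C sin 337° + T_D sin 221° = 0.
The known terms sum to (430.2, 666.3) N, so 0.9205 T_C − 0.7547 T_D = -430.2 and -0.3907 T_C − 0.6561 T_D = -666.3.
Solving simultaneously: T_C = 245.4 N, T_D = 869.4 N.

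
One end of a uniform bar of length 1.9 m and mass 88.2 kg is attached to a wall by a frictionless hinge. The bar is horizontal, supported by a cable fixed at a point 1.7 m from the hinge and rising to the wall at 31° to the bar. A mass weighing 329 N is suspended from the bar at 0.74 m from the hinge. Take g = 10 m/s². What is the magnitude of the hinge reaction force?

|H| ≈ 1200 N

Take torques about the hinge: T sin 31° · 1.7 = 88.2×10×0.95 + 329×0.74 = 1081.4 N·m.
So T = 1081.4 / (0.5150 × 1.7) = 1235 N.
ΣF_x = 0: H_x = T cos 31° = 1058.6 N.
ΣF_y = 0: H_y = (88.2×10 + 329) − T sin 31° = 1211 − 636.09 = 574.91 N.
|H| = √(H_x² + H_y²) = √((1058.6)² + (574.91)²) = 1204.7 N.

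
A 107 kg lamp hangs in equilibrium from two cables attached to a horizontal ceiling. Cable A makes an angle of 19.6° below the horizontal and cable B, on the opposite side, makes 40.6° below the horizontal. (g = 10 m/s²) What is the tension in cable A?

Weight W = 107 × 10 = 1070 N acts straight down.
Horizontal: T_A cos 19.6° = T_B cos 40.6°  →  T_B = 1.241 T_A.
Vertical: T_A sin 19.6° + T_B sin 40.6° = 1070.
Substituting the horizontal relation into the vertical equation gives 1.143 T_A = 1070, so T_A = 936.2 N.

T_A ≈ 936 N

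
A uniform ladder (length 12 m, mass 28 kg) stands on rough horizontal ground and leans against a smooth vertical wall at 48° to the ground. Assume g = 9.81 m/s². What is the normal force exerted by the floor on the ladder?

N_floor ≈ 275 N

ΣF_y = 0: N_floor = 28×9.81 = 274.68 N.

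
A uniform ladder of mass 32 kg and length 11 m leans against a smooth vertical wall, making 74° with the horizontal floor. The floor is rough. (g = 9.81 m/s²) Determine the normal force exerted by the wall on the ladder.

N_wall ≈ 45 N

Torques about the foot: N_wall · 11 sin 74° = 32×9.81×5.5 cos 74° → N_wall = 45.008 N.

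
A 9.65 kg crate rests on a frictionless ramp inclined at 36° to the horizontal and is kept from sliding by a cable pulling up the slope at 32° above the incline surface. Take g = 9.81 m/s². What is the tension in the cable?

T ≈ 65.6 N

Take axes along and perpendicular to the incline. Weight components: W sin 36° = 55.64 N down-slope, W cos 36° = 76.59 N into the surface.
Along incline: T cos 32° = W sin 36° → T = 65.61 N.
Perpendicular: N = W cos 36° − T sin 32° = 41.82 N.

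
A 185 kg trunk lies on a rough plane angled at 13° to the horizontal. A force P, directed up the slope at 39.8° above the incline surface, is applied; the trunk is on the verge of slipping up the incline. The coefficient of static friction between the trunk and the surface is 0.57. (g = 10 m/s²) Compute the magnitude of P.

P ≈ 1270 N

On the verge of sliding up the incline, friction equals μN and acts down the slope.
Perpendicular: N + P sin 39.8° = W cos 13° = 1803 N.
Along incline: P cos 39.8° = W sin 13° + μN  with W sin 13° = 416.2 N.
Solving the pair for P and N: P = 1274 N, N = 987.1 N (and f = μN = 562.6 N).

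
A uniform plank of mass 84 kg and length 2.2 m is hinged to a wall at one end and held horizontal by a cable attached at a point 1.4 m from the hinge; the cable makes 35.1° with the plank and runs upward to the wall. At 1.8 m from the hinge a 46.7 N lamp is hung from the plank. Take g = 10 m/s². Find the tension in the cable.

T ≈ 1250 N

Take torques about the hinge: T sin 35.1° · 1.4 = 84×10×1.1 + 46.7×1.8 = 1008.1 N·m.
So T = 1008.1 / (0.5750 × 1.4) = 1252.2 N.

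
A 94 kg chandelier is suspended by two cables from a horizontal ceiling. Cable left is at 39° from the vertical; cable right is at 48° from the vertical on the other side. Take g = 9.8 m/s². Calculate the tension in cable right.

T_right ≈ 581 N

Angles from the horizontal: cable left is 90° − 39° = 51°, cable right is 90° − 48° = 42°.
Weight W = 94 × 9.8 = 921.2 N acts straight down.
Horizontal: T_left cos 51° = T_right cos 42°  →  T_left = 1.181 T_right.
Vertical: T_left sin 51° + T_right sin 42° = 921.2.
Substituting the horizontal relation into the vertical equation gives 1.587 T_right = 921.2, so T_right = 580.5 N.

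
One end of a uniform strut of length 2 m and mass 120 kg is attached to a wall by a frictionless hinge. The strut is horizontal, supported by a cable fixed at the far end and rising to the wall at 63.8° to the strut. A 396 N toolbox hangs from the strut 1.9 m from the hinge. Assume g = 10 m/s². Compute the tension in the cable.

Take torques about the hinge: T sin 63.8° · 2 = 120×10×1 + 396×1.9 = 1952.4 N·m.
So T = 1952.4 / (0.8973 × 2) = 1088 N.

T ≈ 1090 N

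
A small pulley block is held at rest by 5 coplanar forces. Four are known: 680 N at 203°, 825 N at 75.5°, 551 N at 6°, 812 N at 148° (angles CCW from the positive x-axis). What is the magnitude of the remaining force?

F ≈ 1160 N

Sum the known components: ΣF_x = -560 N, ΣF_y = 1021 N.
For equilibrium the remaining force must supply (−ΣF_x, −ΣF_y) = (560, -1021) N.
Magnitude = √((560)² + (-1021)²) = 1164 N; direction = atan2(-1021, 560) = 298.7°.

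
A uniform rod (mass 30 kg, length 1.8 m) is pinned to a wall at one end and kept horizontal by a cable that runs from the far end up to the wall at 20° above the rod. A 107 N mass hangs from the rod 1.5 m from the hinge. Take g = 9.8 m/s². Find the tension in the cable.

Take torques about the hinge: T sin 20° · 1.8 = 30×9.8×0.9 + 107×1.5 = 425.1 N·m.
So T = 425.1 / (0.3420 × 1.8) = 690.51 N.

T ≈ 691 N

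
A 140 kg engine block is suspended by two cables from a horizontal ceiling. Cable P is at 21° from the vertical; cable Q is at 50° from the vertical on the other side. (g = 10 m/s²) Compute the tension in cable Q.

Angles from the horizontal: cable P is 90° − 21° = 69°, cable Q is 90° − 50° = 40°.
Weight W = 140 × 10 = 1400 N acts straight down.
Horizontal: T_P cos 69° = T_Q cos 40°  →  T_P = 2.138 T_Q.
Vertical: T_P sin 69° + T_Q sin 40° = 1400.
Substituting the horizontal relation into the vertical equation gives 2.638 T_Q = 1400, so T_Q = 530.6 N.

T_Q ≈ 531 N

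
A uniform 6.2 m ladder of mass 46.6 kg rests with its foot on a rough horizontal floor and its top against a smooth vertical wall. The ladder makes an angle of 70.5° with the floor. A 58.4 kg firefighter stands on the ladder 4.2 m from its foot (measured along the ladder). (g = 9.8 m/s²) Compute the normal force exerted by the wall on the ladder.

N_wall ≈ 218 N

Torques about the foot: N_wall · 6.2 sin 70.5° = 46.6×9.8×3.1 cos 70.5° + 58.4×9.8×4.2 cos 70.5° → N_wall = 218.15 N.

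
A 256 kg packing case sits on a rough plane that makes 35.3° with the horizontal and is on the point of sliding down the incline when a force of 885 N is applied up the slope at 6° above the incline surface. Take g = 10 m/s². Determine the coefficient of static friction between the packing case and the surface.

On the verge of sliding down the incline, friction is at its maximum μN and acts up the slope.
Perpendicular to incline: N = W cos 35.3° − P sin 6° = 2089 − 92.51 = 1997 N.
Along incline: P cos 6° + μN = W sin 35.3° → μ = (W sin 35.3° − P cos 6°) / N = 0.3001.

μ ≈ 0.300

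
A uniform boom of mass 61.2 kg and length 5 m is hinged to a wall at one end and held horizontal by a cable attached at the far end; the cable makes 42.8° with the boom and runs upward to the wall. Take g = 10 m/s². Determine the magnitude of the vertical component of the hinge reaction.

|H_y| ≈ 306 N

Take torques about the hinge: T sin 42.8° · 5 = 61.2×10×2.5 = 1530 N·m.
So T = 1530 / (0.6794 × 5) = 450.37 N.
ΣF_y = 0: H_y = (61.2×10) − T sin 42.8° = 612 − 306 = 306 N.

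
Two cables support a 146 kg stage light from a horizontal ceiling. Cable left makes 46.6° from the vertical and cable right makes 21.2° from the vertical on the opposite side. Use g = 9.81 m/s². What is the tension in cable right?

Angles from the horizontal: cable left is 90° − 46.6° = 43.4°, cable right is 90° − 21.2° = 68.8°.
Weight W = 146 × 9.81 = 1432 N acts straight down.
Horizontal: T_left cos 43.4° = T_right cos 68.8°  →  T_left = 0.4977 T_right.
Vertical: T_left sin 43.4° + T_right sin 68.8° = 1432.
Substituting the horizontal relation into the vertical equation gives 1.274 T_right = 1432, so T_right = 1124 N.

T_right ≈ 1120 N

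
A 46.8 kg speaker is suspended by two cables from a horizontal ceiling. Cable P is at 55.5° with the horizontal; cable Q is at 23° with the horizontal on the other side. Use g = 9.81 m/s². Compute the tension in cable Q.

T_Q ≈ 265 N

Weight W = 46.8 × 9.81 = 459.1 N acts straight down.
Horizontal: T_P cos 55.5° = T_Q cos 23°  →  T_P = 1.625 T_Q.
Vertical: T_P sin 55.5° + T_Q sin 23° = 459.1.
Substituting the horizontal relation into the vertical equation gives 1.73 T_Q = 459.1, so T_Q = 265.4 N.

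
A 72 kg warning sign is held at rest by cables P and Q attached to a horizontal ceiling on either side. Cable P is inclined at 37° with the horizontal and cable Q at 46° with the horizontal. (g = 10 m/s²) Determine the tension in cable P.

T_P ≈ 504 N

Weight W = 72 × 10 = 720 N acts straight down.
Horizontal: T_P cos 37° = T_Q cos 46°  →  T_Q = 1.15 T_P.
Vertical: T_P sin 37° + T_Q sin 46° = 720.
Substituting the horizontal relation into the vertical equation gives 1.429 T_P = 720, so T_P = 503.9 N.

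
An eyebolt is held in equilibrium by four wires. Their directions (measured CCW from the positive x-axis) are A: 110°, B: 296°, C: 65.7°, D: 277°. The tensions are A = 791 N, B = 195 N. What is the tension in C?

Resolve: ΣF_x = 791 cos 110° + 195 cos 296° + T_C cos 65.7° + T_D cos 277° = 0.
        ΣF_y = 791 sin 110° + 195 sin 296° + T_C sin 65.7° + T_D sin 277° = 0.
The known terms sum to (-185.1, 568) N, so 0.4115 T_C + 0.1219 T_D = 185.1 and 0.9114 T_C − 0.9925 T_D = -568.
Solving simultaneously: T_C = 220.3 N, T_D = 774.6 N.

T_C ≈ 220 N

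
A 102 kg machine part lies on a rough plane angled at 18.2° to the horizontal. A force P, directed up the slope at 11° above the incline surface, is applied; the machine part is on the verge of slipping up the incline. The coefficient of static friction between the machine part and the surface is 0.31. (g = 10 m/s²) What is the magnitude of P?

P ≈ 595 N

On the verge of sliding up the incline, friction equals μN and acts down the slope.
Perpendicular: N + P sin 11° = W cos 18.2° = 969 N.
Along incline: P cos 11° = W sin 18.2° + μN  with W sin 18.2° = 318.6 N.
Solving the pair for P and N: P = 594.7 N, N = 855.5 N (and f = μN = 265.2 N).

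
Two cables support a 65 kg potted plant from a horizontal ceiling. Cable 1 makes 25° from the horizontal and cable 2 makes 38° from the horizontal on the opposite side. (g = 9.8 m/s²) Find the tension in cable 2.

T_2 ≈ 648 N

Weight W = 65 × 9.8 = 637 N acts straight down.
Horizontal: T_1 cos 25° = T_2 cos 38°  →  T_1 = 0.8695 T_2.
Vertical: T_1 sin 25° + T_2 sin 38° = 637.
Substituting the horizontal relation into the vertical equation gives 0.9831 T_2 = 637, so T_2 = 647.9 N.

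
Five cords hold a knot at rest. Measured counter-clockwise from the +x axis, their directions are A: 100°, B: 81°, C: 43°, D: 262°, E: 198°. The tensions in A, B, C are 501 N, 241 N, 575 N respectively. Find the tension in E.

Resolve: ΣF_x = 501 cos 100° + 241 cos 81° + 575 cos 43° + T_D cos 262° + T_E cos 198° = 0.
        ΣF_y = 501 sin 100° + 241 sin 81° + 575 sin 43° + T_D sin 262° + T_E sin 198° = 0.
The known terms sum to (371.2, 1124) N, so -0.1392 T_D − 0.9511 T_E = -371.2 and -0.9903 T_D − 0.3090 T_E = -1124.
Solving simultaneously: T_D = 1061 N, T_E = 235 N.

T_E ≈ 235 N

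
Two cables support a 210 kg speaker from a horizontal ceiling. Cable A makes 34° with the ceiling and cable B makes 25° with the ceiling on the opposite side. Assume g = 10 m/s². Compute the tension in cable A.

T_A ≈ 2220 N

Weight W = 210 × 10 = 2100 N acts straight down.
Horizontal: T_A cos 34° = T_B cos 25°  →  T_B = 0.9147 T_A.
Vertical: T_A sin 34° + T_B sin 25° = 2100.
Substituting the horizontal relation into the vertical equation gives 0.9458 T_A = 2100, so T_A = 2220 N.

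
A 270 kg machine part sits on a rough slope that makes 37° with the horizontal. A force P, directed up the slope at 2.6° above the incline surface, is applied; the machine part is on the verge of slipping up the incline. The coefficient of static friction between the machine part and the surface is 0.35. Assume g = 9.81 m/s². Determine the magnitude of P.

P ≈ 2300 N

On the verge of sliding up the incline, friction equals μN and acts down the slope.
Perpendicular: N + P sin 2.6° = W cos 37° = 2115 N.
Along incline: P cos 2.6° = W sin 37° + μN  with W sin 37° = 1594 N.
Solving the pair for P and N: P = 2300 N, N = 2011 N (and f = μN = 703.8 N).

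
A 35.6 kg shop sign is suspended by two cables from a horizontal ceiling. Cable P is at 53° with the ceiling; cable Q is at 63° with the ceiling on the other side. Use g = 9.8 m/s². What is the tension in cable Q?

T_Q ≈ 234 N

Weight W = 35.6 × 9.8 = 348.9 N acts straight down.
Horizontal: T_P cos 53° = T_Q cos 63°  →  T_P = 0.7544 T_Q.
Vertical: T_P sin 53° + T_Q sin 63° = 348.9.
Substituting the horizontal relation into the vertical equation gives 1.493 T_Q = 348.9, so T_Q = 233.6 N.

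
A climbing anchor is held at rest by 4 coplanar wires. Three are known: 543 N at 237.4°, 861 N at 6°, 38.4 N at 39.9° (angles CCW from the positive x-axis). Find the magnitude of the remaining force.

F ≈ 685 N

Sum the known components: ΣF_x = 593.2 N, ΣF_y = -342.8 N.
For equilibrium the remaining force must supply (−ΣF_x, −ΣF_y) = (-593.2, 342.8) N.
Magnitude = √((-593.2)² + (342.8)²) = 685.1 N; direction = atan2(342.8, -593.2) = 150.0°.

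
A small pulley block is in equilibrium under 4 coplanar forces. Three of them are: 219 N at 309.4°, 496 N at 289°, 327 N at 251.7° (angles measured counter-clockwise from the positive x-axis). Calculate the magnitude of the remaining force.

F ≈ 969 N

Sum the known components: ΣF_x = 197.8 N, ΣF_y = -948.7 N.
For equilibrium the remaining force must supply (−ΣF_x, −ΣF_y) = (-197.8, 948.7) N.
Magnitude = √((-197.8)² + (948.7)²) = 969.1 N; direction = atan2(948.7, -197.8) = 101.8°.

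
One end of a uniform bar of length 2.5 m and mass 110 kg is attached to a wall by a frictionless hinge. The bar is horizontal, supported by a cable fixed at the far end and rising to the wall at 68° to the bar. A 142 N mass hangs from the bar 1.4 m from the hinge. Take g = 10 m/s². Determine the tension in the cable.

T ≈ 679 N

Take torques about the hinge: T sin 68° · 2.5 = 110×10×1.25 + 142×1.4 = 1573.8 N·m.
So T = 1573.8 / (0.9272 × 2.5) = 678.96 N.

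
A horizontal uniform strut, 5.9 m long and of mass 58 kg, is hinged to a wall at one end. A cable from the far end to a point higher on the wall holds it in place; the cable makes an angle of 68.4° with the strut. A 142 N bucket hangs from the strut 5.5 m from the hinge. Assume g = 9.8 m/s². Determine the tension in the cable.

T ≈ 448 N

Take torques about the hinge: T sin 68.4° · 5.9 = 58×9.8×2.95 + 142×5.5 = 2457.8 N·m.
So T = 2457.8 / (0.9298 × 5.9) = 448.04 N.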